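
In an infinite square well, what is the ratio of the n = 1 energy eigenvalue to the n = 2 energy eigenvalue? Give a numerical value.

E_n = n²π²ℏ²/(2mL²) so the ratio is n₂²/n₁² = 1/4 = 0.25.

0.25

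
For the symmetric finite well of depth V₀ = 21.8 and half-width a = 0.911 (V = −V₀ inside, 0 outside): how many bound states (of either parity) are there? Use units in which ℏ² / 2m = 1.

N = 3

Define the well-strength parameter z₀ = (a/ℏ)√(2mV₀) = 0.911 × √(2·0.5·21.8) = 4.254.
The even/odd transcendental equations gain one root per π/2 in z₀, giving N = 1 + ⌊2z₀/π⌋ = 1 + ⌊2.708⌋ = 3.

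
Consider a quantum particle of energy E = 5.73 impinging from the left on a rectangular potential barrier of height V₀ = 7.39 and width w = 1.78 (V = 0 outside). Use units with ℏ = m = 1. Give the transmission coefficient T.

T = 0.00424

Since E < V₀ the interior solution is evanescent with decay constant κ = √(2m(V₀ − E))/ℏ = 1.822.
κw = 3.243, sinh(κw) = 12.79.
The exact tunnelling result is T⁻¹ = 1 + V₀² sinh²(κw) / [4E(V₀ − E)] = 235.8, so T = 0.00424.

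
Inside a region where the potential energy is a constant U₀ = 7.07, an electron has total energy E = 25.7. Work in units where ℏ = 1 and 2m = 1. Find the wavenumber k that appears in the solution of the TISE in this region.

With E > U₀ the solution is oscillatory, ψ ∝ e^{±ikx} with k = √(2m(E − U₀))/ℏ.
k = √(2 × 0.5 × 18.63) = 4.316.

k = 4.32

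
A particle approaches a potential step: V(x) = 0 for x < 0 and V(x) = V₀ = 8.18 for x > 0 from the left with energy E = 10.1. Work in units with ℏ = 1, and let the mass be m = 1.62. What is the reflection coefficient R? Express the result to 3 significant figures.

On each side the TISE gives plane waves with k = √(2m(E − V))/ℏ: k₁ = √(2·1.62·10.1) = 5.720, k₂ = √(2·1.62·1.92) = 2.494.
Continuity of ψ and ψ′ at the step yields the reflection amplitude r = (k₁ − k₂)/(k₁ + k₂) = 0.3928; thus R = |r|² = 0.1543, T = 0.8457.

R = 0.154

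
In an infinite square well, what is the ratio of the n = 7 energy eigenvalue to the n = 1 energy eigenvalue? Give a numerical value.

E_n = n²π²ℏ²/(2mL²) so the ratio is n₂²/n₁² = 49/1 = 49.

49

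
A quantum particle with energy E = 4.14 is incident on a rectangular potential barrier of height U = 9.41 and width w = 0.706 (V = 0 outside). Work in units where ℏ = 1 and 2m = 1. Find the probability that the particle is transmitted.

T = 0.143

Since E < U the interior solution is evanescent with decay constant κ = √(2m(U − E))/ℏ = 2.296.
κw = 1.621, sinh(κw) = 2.430.
The exact tunnelling result is T⁻¹ = 1 + U² sinh²(κw) / [4E(U − E)] = 6.989, so T = 0.143.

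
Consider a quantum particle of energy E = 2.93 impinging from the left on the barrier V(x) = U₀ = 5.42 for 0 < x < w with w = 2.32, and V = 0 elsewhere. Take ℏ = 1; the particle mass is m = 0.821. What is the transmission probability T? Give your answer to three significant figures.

Since E < U₀ the interior solution is evanescent with decay constant κ = √(2m(U₀ − E))/ℏ = 2.022.
κw = 4.691, sinh(κw) = 54.48.
Matching ψ, ψ′ at both faces gives T = [1 + U₀² sinh²(κw) / (4E(U₀ − E))]⁻¹ = 1/2989 = 0.000335.

T = 0.000335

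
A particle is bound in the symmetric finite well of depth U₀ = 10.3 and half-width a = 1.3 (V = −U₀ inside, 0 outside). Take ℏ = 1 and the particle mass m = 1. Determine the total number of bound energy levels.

N = 4

The dimensionless depth is z₀ = a√(2mU₀)/ℏ = 1.3 × √(20.60) = 5.900.
A new bound state (alternating even/odd) appears each time z₀ passes a multiple of π/2, so N = ⌊2z₀/π⌋ + 1 = ⌊3.756⌋ + 1 = 4.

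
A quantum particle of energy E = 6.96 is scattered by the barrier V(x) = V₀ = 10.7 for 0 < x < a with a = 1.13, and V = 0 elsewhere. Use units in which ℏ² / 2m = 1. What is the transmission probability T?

Since E < V₀ the interior solution is evanescent with decay constant κ = √(2m(V₀ − E))/ℏ = 1.934.
κa = 2.185, sinh(κa) = 4.391.
Matching ψ, ψ′ at both faces gives T = [1 + V₀² sinh²(κa) / (4E(V₀ − E))]⁻¹ = 1/22.20 = 0.0451.

T = 0.0451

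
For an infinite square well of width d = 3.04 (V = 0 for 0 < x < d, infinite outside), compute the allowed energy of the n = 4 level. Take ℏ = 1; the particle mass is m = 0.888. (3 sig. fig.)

E = 9.62

The infinite-well eigenfunctions ψ_n = √(2/d) sin(nπx/d) vanish at both walls, giving E_n = n²π²ℏ²/(2md²).
E_4 = 4² × π² / (2 × 0.888 × 3.04²) = 9.621.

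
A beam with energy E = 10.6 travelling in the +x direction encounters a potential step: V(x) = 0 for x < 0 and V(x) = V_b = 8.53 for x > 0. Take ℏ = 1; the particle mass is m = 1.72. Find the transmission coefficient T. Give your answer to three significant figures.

The wavenumbers are k₁ = √(2mE)/ℏ = 6.039 on the left and k₂ = √(2m(E − V_b))/ℏ = 2.668 on the right.
Matching ψ and ψ′ at x = 0 gives r = (k₁ − k₂)/(k₁ + k₂), so R = r² = 0.1498 and T = 1 − R = 0.8502.

T = 0.850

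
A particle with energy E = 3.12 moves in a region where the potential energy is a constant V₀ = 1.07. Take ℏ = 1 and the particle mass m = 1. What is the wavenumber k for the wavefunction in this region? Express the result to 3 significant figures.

With E > V₀ the solution is oscillatory, ψ ∝ e^{±ikx} with k = √(2m(E − V₀))/ℏ.
k = √(2 × 1 × 2.05) = 2.025.

k = 2.02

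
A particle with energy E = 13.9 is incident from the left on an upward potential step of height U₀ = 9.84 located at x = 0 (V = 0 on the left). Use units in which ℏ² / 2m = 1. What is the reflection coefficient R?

R = 0.0890

On each side the TISE gives plane waves with k = √(2m(E − V))/ℏ: k₁ = √(2·½·13.9) = 3.728, k₂ = √(2·½·4.06) = 2.015.
Matching ψ and ψ′ at x = 0 gives r = (k₁ − k₂)/(k₁ + k₂), so R = r² = 0.08900 and T = 1 − R = 0.9110.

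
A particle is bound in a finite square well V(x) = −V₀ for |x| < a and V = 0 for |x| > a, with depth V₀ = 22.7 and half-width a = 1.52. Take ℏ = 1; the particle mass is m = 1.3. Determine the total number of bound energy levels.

N = 8

The dimensionless depth is z₀ = a√(2mV₀)/ℏ = 1.52 × √(59.02) = 11.68.
A new bound state (alternating even/odd) appears each time z₀ passes a multiple of π/2, so N = ⌊2z₀/π⌋ + 1 = ⌊7.434⌋ + 1 = 8.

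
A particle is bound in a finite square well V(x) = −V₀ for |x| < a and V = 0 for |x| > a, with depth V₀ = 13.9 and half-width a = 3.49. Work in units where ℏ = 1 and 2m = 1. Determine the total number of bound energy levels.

N = 9

The dimensionless depth is z₀ = a√(2mV₀)/ℏ = 3.49 × √(13.90) = 13.01.
The even/odd transcendental equations gain one root per π/2 in z₀, giving N = 1 + ⌊2z₀/π⌋ = 1 + ⌊8.283⌋ = 9.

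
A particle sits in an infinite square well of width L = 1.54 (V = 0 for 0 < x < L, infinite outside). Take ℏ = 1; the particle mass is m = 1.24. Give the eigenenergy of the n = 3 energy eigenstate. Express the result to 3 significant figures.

E = 15.1

Requiring ψ(0) = ψ(L) = 0 quantises k = nπ/L, hence E_n = ℏ²k²/2m = n²π²ℏ²/(2mL²).
E_3 = 3² × π² / (2 × 1.24 × 1.54²) = 15.10.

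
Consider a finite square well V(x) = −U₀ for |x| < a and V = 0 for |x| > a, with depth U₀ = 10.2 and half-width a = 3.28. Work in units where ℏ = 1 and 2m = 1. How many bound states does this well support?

N = 7

The dimensionless depth is z₀ = a√(2mU₀)/ℏ = 3.28 × √(10.20) = 10.48.
The even/odd transcendental equations gain one root per π/2 in z₀, giving N = 1 + ⌊2z₀/π⌋ = 1 + ⌊6.669⌋ = 7.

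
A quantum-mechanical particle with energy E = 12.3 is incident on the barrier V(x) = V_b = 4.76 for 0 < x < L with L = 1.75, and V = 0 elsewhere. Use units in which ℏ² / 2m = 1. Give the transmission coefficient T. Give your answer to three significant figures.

Above the barrier the interior wavenumber is k₂ = √(2m(E − V_b))/ℏ = 2.746, giving phase k₂L = 4.805.
Matching at both interfaces gives T⁻¹ = 1 + V_b² sin²(k₂L) / [4E(E − V_b)] = 1.061, hence T = 0.943.

T = 0.943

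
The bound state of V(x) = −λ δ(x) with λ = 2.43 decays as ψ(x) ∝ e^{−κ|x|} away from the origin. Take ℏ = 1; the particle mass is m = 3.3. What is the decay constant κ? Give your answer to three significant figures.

κ = 8.02

Integrate −(ℏ²/2m)ψ'' − λδ(x)ψ = Eψ from −ε to +ε: the ψ'' term gives ψ'(0⁺) − ψ'(0⁻) and the δ term gives −(2mλ/ℏ²)ψ(0).
With ψ ∝ e^{−κ|x|} this yields −2κ = −2mλ/ℏ², so κ = mλ/ℏ² = 8.019.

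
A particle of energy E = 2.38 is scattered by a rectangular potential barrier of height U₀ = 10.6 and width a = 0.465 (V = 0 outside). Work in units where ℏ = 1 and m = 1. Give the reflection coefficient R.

R = 0.937

E < U₀: inside the barrier ψ ∝ e^{±κx} with κ = √(2m(U₀ − E))/ℏ = 4.055.
κa = 1.885, sinh(κa) = 3.219.
Matching ψ, ψ′ at both faces gives T = [1 + U₀² sinh²(κa) / (4E(U₀ − E))]⁻¹ = 1/15.87 = 0.0630.
R = 1 − T = 0.937.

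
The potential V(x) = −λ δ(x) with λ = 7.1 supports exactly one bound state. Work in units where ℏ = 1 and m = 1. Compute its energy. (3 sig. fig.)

For x ≠ 0 the bound state is ψ ∝ e^{−κ|x|}; integrating the TISE across the delta gives the cusp condition 2κ = 2mλ/ℏ², so κ = 7.100.
Then E = −ℏ²κ²/(2m) = −mλ²/(2ℏ²) = -25.21.

E = -25.2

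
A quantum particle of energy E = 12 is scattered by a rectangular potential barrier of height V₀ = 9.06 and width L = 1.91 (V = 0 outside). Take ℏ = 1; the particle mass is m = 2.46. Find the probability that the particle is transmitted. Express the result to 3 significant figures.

T = 0.713

E > V₀: inside the barrier k₂ = √(2m(E − V₀))/ℏ = 3.803, k₂L = 7.264.
T = [1 + V₀² sin²(k₂L) / (4E(E − V₀))]⁻¹ = 1/1.402 = 0.713.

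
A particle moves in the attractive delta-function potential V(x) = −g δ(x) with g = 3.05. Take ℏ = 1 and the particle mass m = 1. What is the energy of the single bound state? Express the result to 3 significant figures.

For x ≠ 0 the bound state is ψ ∝ e^{−κ|x|}; integrating the TISE across the delta gives the cusp condition 2κ = 2mg/ℏ², so κ = 3.050.
Then E = −ℏ²κ²/(2m) = −mg²/(2ℏ²) = -4.651.

E = -4.65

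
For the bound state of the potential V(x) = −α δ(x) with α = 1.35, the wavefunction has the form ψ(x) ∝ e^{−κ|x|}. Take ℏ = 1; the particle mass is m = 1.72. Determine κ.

Integrating the TISE across x = 0 gives the cusp condition ψ'(0⁺) − ψ'(0⁻) = −(2mα/ℏ²)ψ(0).
With ψ ∝ e^{−κ|x|} this yields −2κ = −2mα/ℏ², so κ = mα/ℏ² = 2.322.

κ = 2.32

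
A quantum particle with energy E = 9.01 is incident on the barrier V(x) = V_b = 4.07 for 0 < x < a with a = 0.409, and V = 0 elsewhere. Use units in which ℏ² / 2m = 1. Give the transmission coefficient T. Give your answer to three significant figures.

T = 0.945

E > V_b: inside the barrier k₂ = √(2m(E − V_b))/ℏ = 2.223, k₂a = 0.9090.
T = [1 + V_b² sin²(k₂a) / (4E(E − V_b))]⁻¹ = 1/1.058 = 0.945.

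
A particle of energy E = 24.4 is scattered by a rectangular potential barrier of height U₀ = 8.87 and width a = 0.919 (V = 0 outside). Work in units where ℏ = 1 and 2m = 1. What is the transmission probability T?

T = 0.989

E > U₀: inside the barrier k₂ = √(2m(E − U₀))/ℏ = 3.941, k₂a = 3.622.
Matching at both interfaces gives T⁻¹ = 1 + U₀² sin²(k₂a) / [4E(E − U₀)] = 1.011, hence T = 0.989.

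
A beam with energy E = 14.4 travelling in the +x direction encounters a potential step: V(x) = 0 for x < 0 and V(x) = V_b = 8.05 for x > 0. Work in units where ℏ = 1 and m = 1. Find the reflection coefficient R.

R = 0.0408

The wavenumbers are k₁ = √(2mE)/ℏ = 5.367 on the left and k₂ = √(2m(E − V_b))/ℏ = 3.564 on the right.
Matching ψ and ψ′ at x = 0 gives r = (k₁ − k₂)/(k₁ + k₂), so R = r² = 0.04076 and T = 1 − R = 0.9592.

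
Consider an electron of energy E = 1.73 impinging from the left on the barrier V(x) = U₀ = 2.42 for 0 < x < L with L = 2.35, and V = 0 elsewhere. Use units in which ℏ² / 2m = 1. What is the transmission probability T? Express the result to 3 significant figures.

T = 0.0641

Since E < U₀ the interior solution is evanescent with decay constant κ = √(2m(U₀ − E))/ℏ = 0.8307.
κL = 1.952, sinh(κL) = 3.451.
Matching ψ, ψ′ at both faces gives T = [1 + U₀² sinh²(κL) / (4E(U₀ − E))]⁻¹ = 1/15.60 = 0.0641.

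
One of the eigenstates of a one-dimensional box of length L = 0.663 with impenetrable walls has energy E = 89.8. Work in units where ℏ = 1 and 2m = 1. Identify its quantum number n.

From E_n = n²π²ℏ²/(2mL²) invert to n = √(2mL²E)/(πℏ).
n = (0.663/π) × √(2 × 0.5 × 89.8) = 2.000 → n = 2.

n = 2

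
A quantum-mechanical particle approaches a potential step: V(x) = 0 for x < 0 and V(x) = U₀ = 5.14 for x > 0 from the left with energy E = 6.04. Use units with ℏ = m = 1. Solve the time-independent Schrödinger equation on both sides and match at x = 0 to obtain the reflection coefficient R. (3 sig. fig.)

R = 0.196

On each side the TISE gives plane waves with k = √(2m(E − V))/ℏ: k₁ = √(2·1·6.04) = 3.476, k₂ = √(2·1·0.9) = 1.342.
Matching ψ and ψ′ at x = 0 gives r = (k₁ − k₂)/(k₁ + k₂), so R = r² = 0.1962 and T = 1 − R = 0.8038.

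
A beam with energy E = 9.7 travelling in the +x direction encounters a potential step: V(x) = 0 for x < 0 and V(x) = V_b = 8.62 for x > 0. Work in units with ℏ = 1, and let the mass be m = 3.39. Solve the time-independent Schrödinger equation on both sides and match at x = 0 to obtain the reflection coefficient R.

The wavenumbers are k₁ = √(2mE)/ℏ = 8.110 on the left and k₂ = √(2m(E − V_b))/ℏ = 2.706 on the right.
Continuity of ψ and ψ′ at the step yields the reflection amplitude r = (k₁ − k₂)/(k₁ + k₂) = 0.4996; thus R = |r|² = 0.2496, T = 0.7504.

R = 0.250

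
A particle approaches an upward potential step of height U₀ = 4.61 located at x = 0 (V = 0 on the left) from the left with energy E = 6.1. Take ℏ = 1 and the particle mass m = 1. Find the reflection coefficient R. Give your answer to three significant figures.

On each side the TISE gives plane waves with k = √(2m(E − V))/ℏ: k₁ = √(2·1·6.1) = 3.493, k₂ = √(2·1·1.49) = 1.726.
Continuity of ψ and ψ′ at the step yields the reflection amplitude r = (k₁ − k₂)/(k₁ + k₂) = 0.3385; thus R = |r|² = 0.1146, T = 0.8854.

R = 0.115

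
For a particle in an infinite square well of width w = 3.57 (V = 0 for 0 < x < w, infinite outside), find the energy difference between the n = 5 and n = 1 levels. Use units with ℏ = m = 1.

E_n = n²π²ℏ²/(2mw²), so ΔE = (5² − 1²) π²ℏ²/(2mw²).
ΔE = 24 × π² / (2 × 1 × 3.57²) = 9.293.

ΔE = 9.29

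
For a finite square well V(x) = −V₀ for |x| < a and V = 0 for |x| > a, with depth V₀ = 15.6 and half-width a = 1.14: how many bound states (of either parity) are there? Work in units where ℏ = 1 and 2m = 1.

N = 3

The dimensionless depth is z₀ = a√(2mV₀)/ℏ = 1.14 × √(15.60) = 4.503.
The even/odd transcendental equations gain one root per π/2 in z₀, giving N = 1 + ⌊2z₀/π⌋ = 1 + ⌊2.866⌋ = 3.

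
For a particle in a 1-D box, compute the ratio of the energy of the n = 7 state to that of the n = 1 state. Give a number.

49

E_n = n²π²ℏ²/(2mL²) so the ratio is n₂²/n₁² = 49/1 = 49.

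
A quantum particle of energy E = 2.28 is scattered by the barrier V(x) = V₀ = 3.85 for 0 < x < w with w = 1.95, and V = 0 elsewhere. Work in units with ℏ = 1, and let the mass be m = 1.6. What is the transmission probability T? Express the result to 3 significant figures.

Since E < V₀ the interior solution is evanescent with decay constant κ = √(2m(V₀ − E))/ℏ = 2.241.
κw = 4.371, sinh(κw) = 39.55.
The exact tunnelling result is T⁻¹ = 1 + V₀² sinh²(κw) / [4E(V₀ − E)] = 1620, so T = 0.000617.

T = 0.000617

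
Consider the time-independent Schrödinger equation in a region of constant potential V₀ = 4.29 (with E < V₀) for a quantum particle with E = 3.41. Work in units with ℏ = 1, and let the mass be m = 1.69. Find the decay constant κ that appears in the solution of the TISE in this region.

Since E < V₀ the TISE in this region is ψ'' = κ²ψ with κ = √(2m(V₀ − E))/ℏ.
κ = √(2 × 1.69 × 0.88) = 1.725.

κ = 1.72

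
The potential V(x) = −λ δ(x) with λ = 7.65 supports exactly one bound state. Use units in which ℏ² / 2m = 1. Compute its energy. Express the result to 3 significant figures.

E = -14.6

The bound state is ψ(x) = √κ e^{−κ|x|}. The derivative jump ψ'(0⁺) − ψ'(0⁻) = −(2mλ/ℏ²)ψ(0) fixes κ = mλ/ℏ² = 3.825.
Then E = −ℏ²κ²/(2m) = −mλ²/(2ℏ²) = -14.63.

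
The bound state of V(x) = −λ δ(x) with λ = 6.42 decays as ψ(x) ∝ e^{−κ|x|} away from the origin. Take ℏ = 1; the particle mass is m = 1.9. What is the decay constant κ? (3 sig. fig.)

κ = 12.2

Integrate −(ℏ²/2m)ψ'' − λδ(x)ψ = Eψ from −ε to +ε: the ψ'' term gives ψ'(0⁺) − ψ'(0⁻) and the δ term gives −(2mλ/ℏ²)ψ(0).
With ψ ∝ e^{−κ|x|} this yields −2κ = −2mλ/ℏ², so κ = mλ/ℏ² = 12.20.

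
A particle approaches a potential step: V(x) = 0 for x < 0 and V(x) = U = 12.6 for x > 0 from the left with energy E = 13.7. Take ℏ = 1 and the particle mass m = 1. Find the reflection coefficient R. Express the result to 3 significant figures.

R = 0.312

The wavenumbers are k₁ = √(2mE)/ℏ = 5.235 on the left and k₂ = √(2m(E − U))/ℏ = 1.483 on the right.
Matching ψ and ψ′ at x = 0 gives r = (k₁ − k₂)/(k₁ + k₂), so R = r² = 0.3118 and T = 1 − R = 0.6882.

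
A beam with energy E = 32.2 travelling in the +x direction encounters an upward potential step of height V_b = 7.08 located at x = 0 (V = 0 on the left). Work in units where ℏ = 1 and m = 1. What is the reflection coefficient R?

R = 0.00384

The wavenumbers are k₁ = √(2mE)/ℏ = 8.025 on the left and k₂ = √(2m(E − V_b))/ℏ = 7.088 on the right.
Matching ψ and ψ′ at x = 0 gives r = (k₁ − k₂)/(k₁ + k₂), so R = r² = 0.003843 and T = 1 − R = 0.9962.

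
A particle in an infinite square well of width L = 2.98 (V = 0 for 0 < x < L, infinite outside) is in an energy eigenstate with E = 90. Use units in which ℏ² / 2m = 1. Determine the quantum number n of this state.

From E_n = n²π²ℏ²/(2mL²) invert to n = √(2mL²E)/(πℏ).
n = (2.98/π) × √(2 × 0.5 × 90) = 8.999 → n = 9.

n = 9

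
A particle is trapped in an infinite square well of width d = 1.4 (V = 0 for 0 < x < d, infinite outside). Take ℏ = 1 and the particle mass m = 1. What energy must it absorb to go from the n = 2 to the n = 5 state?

E_n = n²π²ℏ²/(2md²), so ΔE = (5² − 2²) π²ℏ²/(2md²).
ΔE = 21 × π² / (2 × 1 × 1.4²) = 52.87.

ΔE = 52.9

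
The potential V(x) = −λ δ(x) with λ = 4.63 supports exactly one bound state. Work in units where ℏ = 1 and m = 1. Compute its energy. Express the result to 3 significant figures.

The bound state is ψ(x) = √κ e^{−κ|x|}. The derivative jump ψ'(0⁺) − ψ'(0⁻) = −(2mλ/ℏ²)ψ(0) fixes κ = mλ/ℏ² = 4.630.
Then E = −ℏ²κ²/(2m) = −mλ²/(2ℏ²) = -10.72.

E = -10.7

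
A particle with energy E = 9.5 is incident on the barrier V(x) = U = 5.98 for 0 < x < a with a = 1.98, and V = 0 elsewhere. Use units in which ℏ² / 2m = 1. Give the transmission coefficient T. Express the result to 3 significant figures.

T = 0.927

E > U: inside the barrier k₂ = √(2m(E − U))/ℏ = 1.876, k₂a = 3.715.
T = [1 + U² sin²(k₂a) / (4E(E − U))]⁻¹ = 1/1.079 = 0.927.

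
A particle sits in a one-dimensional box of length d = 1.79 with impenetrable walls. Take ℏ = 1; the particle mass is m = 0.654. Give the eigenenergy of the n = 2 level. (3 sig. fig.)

Requiring ψ(0) = ψ(d) = 0 quantises k = nπ/d, hence E_n = ℏ²k²/2m = n²π²ℏ²/(2md²).
E_2 = 2² × π² / (2 × 0.654 × 1.79²) = 9.420.

E = 9.42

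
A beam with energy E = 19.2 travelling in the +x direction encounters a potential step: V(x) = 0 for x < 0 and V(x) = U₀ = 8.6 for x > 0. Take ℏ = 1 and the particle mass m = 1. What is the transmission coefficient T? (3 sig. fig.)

T = 0.978

The wavenumbers are k₁ = √(2mE)/ℏ = 6.197 on the left and k₂ = √(2m(E − U₀))/ℏ = 4.604 on the right.
Continuity of ψ and ψ′ at the step yields the reflection amplitude r = (k₁ − k₂)/(k₁ + k₂) = 0.1474; thus R = |r|² = 0.02174, T = 0.9783.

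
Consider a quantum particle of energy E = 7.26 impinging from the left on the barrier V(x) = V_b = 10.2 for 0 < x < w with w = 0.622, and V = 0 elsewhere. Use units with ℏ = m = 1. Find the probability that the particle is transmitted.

T = 0.151

Since E < V_b the interior solution is evanescent with decay constant κ = √(2m(V_b − E))/ℏ = 2.425.
κw = 1.508, sinh(κw) = 2.149.
The exact tunnelling result is T⁻¹ = 1 + V_b² sinh²(κw) / [4E(V_b − E)] = 6.627, so T = 0.151.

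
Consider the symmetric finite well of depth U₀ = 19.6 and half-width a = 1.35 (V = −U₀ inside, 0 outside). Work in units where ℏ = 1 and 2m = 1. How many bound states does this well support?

The dimensionless depth is z₀ = a√(2mU₀)/ℏ = 1.35 × √(19.60) = 5.977.
A new bound state (alternating even/odd) appears each time z₀ passes a multiple of π/2, so N = ⌊2z₀/π⌋ + 1 = ⌊3.805⌋ + 1 = 4.

N = 4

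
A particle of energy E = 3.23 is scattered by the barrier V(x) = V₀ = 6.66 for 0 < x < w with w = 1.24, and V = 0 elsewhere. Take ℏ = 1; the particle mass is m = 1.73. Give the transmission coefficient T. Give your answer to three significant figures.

T = 0.000778

E < V₀: inside the barrier ψ ∝ e^{±κx} with κ = √(2m(V₀ − E))/ℏ = 3.445.
κw = 4.272, sinh(κw) = 35.82.
Matching ψ, ψ′ at both faces gives T = [1 + V₀² sinh²(κw) / (4E(V₀ − E))]⁻¹ = 1/1285 = 0.000778.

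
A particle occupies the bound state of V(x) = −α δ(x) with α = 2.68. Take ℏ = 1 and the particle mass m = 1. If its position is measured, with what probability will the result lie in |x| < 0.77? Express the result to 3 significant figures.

P = 0.984

The normalised bound state is ψ = √κ e^{−κ|x|} with κ = mα/ℏ² = 2.680.
P(|x| < d) = ∫_{−d}^{d} κ e^{−2κ|x|} dx = 1 − e^{−2κd} = 1 − e^{−4.127} = 0.9839.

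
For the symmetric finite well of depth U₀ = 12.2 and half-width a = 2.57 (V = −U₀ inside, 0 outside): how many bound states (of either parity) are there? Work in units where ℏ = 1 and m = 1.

N = 9

The dimensionless depth is z₀ = a√(2mU₀)/ℏ = 2.57 × √(24.40) = 12.69.
The even/odd transcendental equations gain one root per π/2 in z₀, giving N = 1 + ⌊2z₀/π⌋ = 1 + ⌊8.082⌋ = 9.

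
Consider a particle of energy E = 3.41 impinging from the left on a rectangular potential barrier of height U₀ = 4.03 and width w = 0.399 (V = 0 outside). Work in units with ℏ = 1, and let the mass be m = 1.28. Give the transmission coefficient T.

Since E < U₀ the interior solution is evanescent with decay constant κ = √(2m(U₀ − E))/ℏ = 1.260.
κw = 0.5027, sinh(κw) = 0.5241.
Matching ψ, ψ′ at both faces gives T = [1 + U₀² sinh²(κw) / (4E(U₀ − E))]⁻¹ = 1/1.528 = 0.655.

T = 0.655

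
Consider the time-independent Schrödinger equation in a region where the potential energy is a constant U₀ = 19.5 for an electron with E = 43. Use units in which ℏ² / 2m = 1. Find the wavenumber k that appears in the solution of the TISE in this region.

With E > U₀ the solution is oscillatory, ψ ∝ e^{±ikx} with k = √(2m(E − U₀))/ℏ.
k = √(2 × 0.5 × 23.5) = 4.848.

k = 4.85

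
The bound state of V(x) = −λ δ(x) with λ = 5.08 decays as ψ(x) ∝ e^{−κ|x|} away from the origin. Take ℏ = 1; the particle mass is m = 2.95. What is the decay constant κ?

κ = 15.0

Integrating the TISE across x = 0 gives the cusp condition ψ'(0⁺) − ψ'(0⁻) = −(2mλ/ℏ²)ψ(0).
With ψ ∝ e^{−κ|x|} this yields −2κ = −2mλ/ℏ², so κ = mλ/ℏ² = 14.99.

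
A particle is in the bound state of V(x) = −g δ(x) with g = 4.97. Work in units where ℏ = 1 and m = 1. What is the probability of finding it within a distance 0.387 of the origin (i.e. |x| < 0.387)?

The normalised bound state is ψ = √κ e^{−κ|x|} with κ = mg/ℏ² = 4.970.
P(|x| < d) = ∫_{−d}^{d} κ e^{−2κ|x|} dx = 1 − e^{−2κd} = 1 − e^{−3.847} = 0.9787.

P = 0.979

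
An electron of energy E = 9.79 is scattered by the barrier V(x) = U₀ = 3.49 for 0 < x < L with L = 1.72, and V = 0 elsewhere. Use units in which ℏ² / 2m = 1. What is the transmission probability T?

T = 0.960

Above the barrier the interior wavenumber is k₂ = √(2m(E − U₀))/ℏ = 2.510, giving phase k₂L = 4.317.
Matching at both interfaces gives T⁻¹ = 1 + U₀² sin²(k₂L) / [4E(E − U₀)] = 1.042, hence T = 0.960.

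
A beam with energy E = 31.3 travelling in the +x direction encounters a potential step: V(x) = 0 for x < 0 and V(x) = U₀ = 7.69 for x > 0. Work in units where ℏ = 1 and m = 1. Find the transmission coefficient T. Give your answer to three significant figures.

On each side the TISE gives plane waves with k = √(2m(E − V))/ℏ: k₁ = √(2·1·31.3) = 7.912, k₂ = √(2·1·23.61) = 6.872.
Matching ψ and ψ′ at x = 0 gives r = (k₁ − k₂)/(k₁ + k₂), so R = r² = 0.004952 and T = 1 − R = 0.9950.

T = 0.995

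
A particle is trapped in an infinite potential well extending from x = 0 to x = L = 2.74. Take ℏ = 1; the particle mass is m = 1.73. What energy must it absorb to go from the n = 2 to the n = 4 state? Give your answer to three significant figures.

E_n = n²π²ℏ²/(2mL²), so ΔE = (4² − 2²) π²ℏ²/(2mL²).
ΔE = 12 × π² / (2 × 1.73 × 2.74²) = 4.559.

ΔE = 4.56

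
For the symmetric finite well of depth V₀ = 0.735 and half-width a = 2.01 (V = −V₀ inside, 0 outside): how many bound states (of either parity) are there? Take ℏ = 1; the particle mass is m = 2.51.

Define the well-strength parameter z₀ = (a/ℏ)√(2mV₀) = 2.01 × √(2·2.51·0.735) = 3.861.
The even/odd transcendental equations gain one root per π/2 in z₀, giving N = 1 + ⌊2z₀/π⌋ = 1 + ⌊2.458⌋ = 3.

N = 3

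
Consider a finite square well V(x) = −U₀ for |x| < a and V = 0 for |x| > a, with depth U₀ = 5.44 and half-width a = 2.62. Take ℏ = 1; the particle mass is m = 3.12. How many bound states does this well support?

N = 10

Define the well-strength parameter z₀ = (a/ℏ)√(2mU₀) = 2.62 × √(2·3.12·5.44) = 15.26.
The even/odd transcendental equations gain one root per π/2 in z₀, giving N = 1 + ⌊2z₀/π⌋ = 1 + ⌊9.718⌋ = 10.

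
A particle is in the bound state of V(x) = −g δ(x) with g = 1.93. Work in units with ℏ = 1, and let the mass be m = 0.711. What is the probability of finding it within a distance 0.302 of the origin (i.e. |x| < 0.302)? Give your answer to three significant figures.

The normalised bound state is ψ = √κ e^{−κ|x|} with κ = mg/ℏ² = 1.372.
P(|x| < d) = ∫_{−d}^{d} κ e^{−2κ|x|} dx = 1 − e^{−2κd} = 1 − e^{−0.8288} = 0.5634.

P = 0.563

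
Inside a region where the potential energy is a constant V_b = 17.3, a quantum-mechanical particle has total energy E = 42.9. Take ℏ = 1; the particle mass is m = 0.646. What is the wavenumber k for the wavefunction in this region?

k = 5.75

With E > V_b the solution is oscillatory, ψ ∝ e^{±ikx} with k = √(2m(E − V_b))/ℏ.
k = √(2 × 0.646 × 25.6) = 5.751.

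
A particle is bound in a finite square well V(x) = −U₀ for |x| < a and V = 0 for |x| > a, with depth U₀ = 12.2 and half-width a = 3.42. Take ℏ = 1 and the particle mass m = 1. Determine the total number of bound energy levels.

N = 11

The dimensionless depth is z₀ = a√(2mU₀)/ℏ = 3.42 × √(24.40) = 16.89.
The even/odd transcendental equations gain one root per π/2 in z₀, giving N = 1 + ⌊2z₀/π⌋ = 1 + ⌊10.75⌋ = 11.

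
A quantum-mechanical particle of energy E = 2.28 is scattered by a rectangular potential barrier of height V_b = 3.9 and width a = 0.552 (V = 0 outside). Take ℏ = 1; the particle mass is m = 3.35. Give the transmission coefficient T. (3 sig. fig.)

T = 0.0974

E < V_b: inside the barrier ψ ∝ e^{±κx} with κ = √(2m(V_b − E))/ℏ = 3.295.
κa = 1.819, sinh(κa) = 3.000.
Matching ψ, ψ′ at both faces gives T = [1 + V_b² sinh²(κa) / (4E(V_b − E))]⁻¹ = 1/10.27 = 0.0974.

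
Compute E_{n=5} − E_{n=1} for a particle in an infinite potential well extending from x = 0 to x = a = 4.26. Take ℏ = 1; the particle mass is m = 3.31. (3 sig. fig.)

E_n = n²π²ℏ²/(2ma²), so ΔE = (5² − 1²) π²ℏ²/(2ma²).
ΔE = 24 × π² / (2 × 3.31 × 4.26²) = 1.972.

ΔE = 1.97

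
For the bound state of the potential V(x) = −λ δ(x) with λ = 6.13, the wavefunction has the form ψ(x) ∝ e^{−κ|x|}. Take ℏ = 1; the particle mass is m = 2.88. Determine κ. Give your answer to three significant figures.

Integrate −(ℏ²/2m)ψ'' − λδ(x)ψ = Eψ from −ε to +ε: the ψ'' term gives ψ'(0⁺) − ψ'(0⁻) and the δ term gives −(2mλ/ℏ²)ψ(0).
With ψ ∝ e^{−κ|x|} this yields −2κ = −2mλ/ℏ², so κ = mλ/ℏ² = 17.65.

κ = 17.7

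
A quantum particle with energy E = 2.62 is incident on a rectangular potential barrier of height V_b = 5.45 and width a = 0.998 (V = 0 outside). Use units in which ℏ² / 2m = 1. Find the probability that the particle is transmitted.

T = 0.130

Since E < V_b the interior solution is evanescent with decay constant κ = √(2m(V_b − E))/ℏ = 1.682.
κa = 1.679, sinh(κa) = 2.587.
Matching ψ, ψ′ at both faces gives T = [1 + V_b² sinh²(κa) / (4E(V_b − E))]⁻¹ = 1/7.700 = 0.130.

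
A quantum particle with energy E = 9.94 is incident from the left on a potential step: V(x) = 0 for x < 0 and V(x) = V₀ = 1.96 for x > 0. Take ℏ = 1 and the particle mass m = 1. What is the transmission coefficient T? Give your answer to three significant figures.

The wavenumbers are k₁ = √(2mE)/ℏ = 4.459 on the left and k₂ = √(2m(E − V₀))/ℏ = 3.995 on the right.
Continuity of ψ and ψ′ at the step yields the reflection amplitude r = (k₁ − k₂)/(k₁ + k₂) = 0.05485; thus R = |r|² = 0.003009, T = 0.9970.

T = 0.997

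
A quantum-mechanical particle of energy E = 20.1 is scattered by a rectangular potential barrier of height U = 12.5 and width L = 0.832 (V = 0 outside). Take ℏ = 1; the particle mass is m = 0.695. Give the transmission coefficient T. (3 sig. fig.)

T = 0.956

E > U: inside the barrier k₂ = √(2m(E − U))/ℏ = 3.250, k₂L = 2.704.
T = [1 + U² sin²(k₂L) / (4E(E − U))]⁻¹ = 1/1.046 = 0.956.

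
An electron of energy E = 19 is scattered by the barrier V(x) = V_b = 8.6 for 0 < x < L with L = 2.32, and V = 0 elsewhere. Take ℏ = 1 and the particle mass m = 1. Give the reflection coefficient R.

R = 0.0727

Above the barrier the interior wavenumber is k₂ = √(2m(E − V_b))/ℏ = 4.561, giving phase k₂L = 10.58.
Matching at both interfaces gives T⁻¹ = 1 + V_b² sin²(k₂L) / [4E(E − V_b)] = 1.078, hence T = 0.927.
R = 1 − T = 0.0727.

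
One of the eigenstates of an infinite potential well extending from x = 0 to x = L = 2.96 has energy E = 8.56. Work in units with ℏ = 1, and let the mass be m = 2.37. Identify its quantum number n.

n = 6

For an infinite well E_n = n²π²ℏ²/(2mL²), so n = (L/πℏ)√(2mE).
n = (2.96/π) × √(2 × 2.37 × 8.56) = 6.002 → n = 6.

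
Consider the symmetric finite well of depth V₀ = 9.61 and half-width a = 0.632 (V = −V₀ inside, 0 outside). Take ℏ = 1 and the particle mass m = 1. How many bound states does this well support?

The dimensionless depth is z₀ = a√(2mV₀)/ℏ = 0.632 × √(19.22) = 2.771.
A new bound state (alternating even/odd) appears each time z₀ passes a multiple of π/2, so N = ⌊2z₀/π⌋ + 1 = ⌊1.764⌋ + 1 = 2.

N = 2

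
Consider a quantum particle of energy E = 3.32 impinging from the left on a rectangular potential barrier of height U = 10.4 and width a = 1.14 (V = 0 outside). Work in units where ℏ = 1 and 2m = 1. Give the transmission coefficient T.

T = 0.00804

Since E < U the interior solution is evanescent with decay constant κ = √(2m(U − E))/ℏ = 2.661.
κa = 3.033, sinh(κa) = 10.36.
The exact tunnelling result is T⁻¹ = 1 + U² sinh²(κa) / [4E(U − E)] = 124.4, so T = 0.00804.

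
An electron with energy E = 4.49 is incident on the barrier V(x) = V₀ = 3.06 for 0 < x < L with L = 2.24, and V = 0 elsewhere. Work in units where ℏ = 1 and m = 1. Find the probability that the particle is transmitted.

T = 0.883

Above the barrier the interior wavenumber is k₂ = √(2m(E − V₀))/ℏ = 1.691, giving phase k₂L = 3.788.
T = [1 + V₀² sin²(k₂L) / (4E(E − V₀))]⁻¹ = 1/1.132 = 0.883.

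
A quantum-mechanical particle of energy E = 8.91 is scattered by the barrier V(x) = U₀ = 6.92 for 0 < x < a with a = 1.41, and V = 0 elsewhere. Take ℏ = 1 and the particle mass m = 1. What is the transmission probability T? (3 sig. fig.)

E > U₀: inside the barrier k₂ = √(2m(E − U₀))/ℏ = 1.995, k₂a = 2.813.
Matching at both interfaces gives T⁻¹ = 1 + U₀² sin²(k₂a) / [4E(E − U₀)] = 1.070, hence T = 0.934.

T = 0.934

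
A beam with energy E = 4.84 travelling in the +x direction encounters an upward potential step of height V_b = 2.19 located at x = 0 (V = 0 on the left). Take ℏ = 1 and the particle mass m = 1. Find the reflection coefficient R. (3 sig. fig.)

R = 0.0223

The wavenumbers are k₁ = √(2mE)/ℏ = 3.111 on the left and k₂ = √(2m(E − V_b))/ℏ = 2.302 on the right.
Matching ψ and ψ′ at x = 0 gives r = (k₁ − k₂)/(k₁ + k₂), so R = r² = 0.02234 and T = 1 − R = 0.9777.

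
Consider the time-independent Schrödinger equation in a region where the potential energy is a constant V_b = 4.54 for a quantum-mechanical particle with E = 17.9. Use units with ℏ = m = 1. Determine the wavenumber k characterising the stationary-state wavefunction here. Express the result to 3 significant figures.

With E > V_b the solution is oscillatory, ψ ∝ e^{±ikx} with k = √(2m(E − V_b))/ℏ.
k = √(2 × 1 × 13.36) = 5.169.

k = 5.17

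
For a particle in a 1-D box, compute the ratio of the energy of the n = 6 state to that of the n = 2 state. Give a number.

9

Since E_n ∝ n², the ratio is (6/2)² = 9.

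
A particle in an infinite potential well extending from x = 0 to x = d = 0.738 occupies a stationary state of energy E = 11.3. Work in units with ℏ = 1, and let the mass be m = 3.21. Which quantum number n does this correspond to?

For an infinite well E_n = n²π²ℏ²/(2md²), so n = (d/πℏ)√(2mE).
n = (0.738/π) × √(2 × 3.21 × 11.3) = 2.001 → n = 2.

n = 2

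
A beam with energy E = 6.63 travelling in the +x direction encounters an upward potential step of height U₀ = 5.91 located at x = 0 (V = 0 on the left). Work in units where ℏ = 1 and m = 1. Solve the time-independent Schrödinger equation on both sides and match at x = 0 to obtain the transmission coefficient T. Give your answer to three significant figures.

T = 0.746

On each side the TISE gives plane waves with k = √(2m(E − V))/ℏ: k₁ = √(2·1·6.63) = 3.641, k₂ = √(2·1·0.72) = 1.200.
Matching ψ and ψ′ at x = 0 gives r = (k₁ − k₂)/(k₁ + k₂), so R = r² = 0.2543 and T = 1 − R = 0.7457.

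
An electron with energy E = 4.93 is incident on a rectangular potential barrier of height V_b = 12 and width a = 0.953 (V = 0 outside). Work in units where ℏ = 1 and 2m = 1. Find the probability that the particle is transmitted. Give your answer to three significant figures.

T = 0.0241

Since E < V_b the interior solution is evanescent with decay constant κ = √(2m(V_b − E))/ℏ = 2.659.
κa = 2.534, sinh(κa) = 6.262.
The exact tunnelling result is T⁻¹ = 1 + V_b² sinh²(κa) / [4E(V_b − E)] = 41.50, so T = 0.0241.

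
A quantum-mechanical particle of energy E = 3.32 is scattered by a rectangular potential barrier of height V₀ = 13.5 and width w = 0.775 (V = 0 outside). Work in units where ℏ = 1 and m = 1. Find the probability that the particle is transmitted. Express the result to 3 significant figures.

T = 0.00272

Since E < V₀ the interior solution is evanescent with decay constant κ = √(2m(V₀ − E))/ℏ = 4.512.
κw = 3.497, sinh(κw) = 16.49.
Matching ψ, ψ′ at both faces gives T = [1 + V₀² sinh²(κw) / (4E(V₀ − E))]⁻¹ = 1/367.7 = 0.00272.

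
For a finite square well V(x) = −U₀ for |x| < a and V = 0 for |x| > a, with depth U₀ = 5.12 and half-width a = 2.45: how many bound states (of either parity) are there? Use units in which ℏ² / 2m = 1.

N = 4

The dimensionless depth is z₀ = a√(2mU₀)/ℏ = 2.45 × √(5.120) = 5.544.
A new bound state (alternating even/odd) appears each time z₀ passes a multiple of π/2, so N = ⌊2z₀/π⌋ + 1 = ⌊3.529⌋ + 1 = 4.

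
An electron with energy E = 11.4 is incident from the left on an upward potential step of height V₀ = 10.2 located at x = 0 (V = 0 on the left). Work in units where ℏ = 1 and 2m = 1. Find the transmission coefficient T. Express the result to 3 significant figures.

On each side the TISE gives plane waves with k = √(2m(E − V))/ℏ: k₁ = √(2·½·11.4) = 3.376, k₂ = √(2·½·1.2) = 1.095.
Continuity of ψ and ψ′ at the step yields the reflection amplitude r = (k₁ − k₂)/(k₁ + k₂) = 0.5101; thus R = |r|² = 0.2602, T = 0.7398.

T = 0.740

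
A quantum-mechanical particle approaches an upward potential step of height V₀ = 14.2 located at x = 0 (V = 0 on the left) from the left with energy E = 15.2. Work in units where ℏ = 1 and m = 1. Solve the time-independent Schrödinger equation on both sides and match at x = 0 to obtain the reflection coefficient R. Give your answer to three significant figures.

On each side the TISE gives plane waves with k = √(2m(E − V))/ℏ: k₁ = √(2·1·15.2) = 5.514, k₂ = √(2·1·1) = 1.414.
Matching ψ and ψ′ at x = 0 gives r = (k₁ − k₂)/(k₁ + k₂), so R = r² = 0.3501 and T = 1 − R = 0.6499.

R = 0.350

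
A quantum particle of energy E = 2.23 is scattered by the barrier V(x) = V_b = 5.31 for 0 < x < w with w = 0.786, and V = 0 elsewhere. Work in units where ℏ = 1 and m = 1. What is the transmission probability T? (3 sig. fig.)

Since E < V_b the interior solution is evanescent with decay constant κ = √(2m(V_b − E))/ℏ = 2.482.
κw = 1.951, sinh(κw) = 3.446.
Matching ψ, ψ′ at both faces gives T = [1 + V_b² sinh²(κw) / (4E(V_b − E))]⁻¹ = 1/13.19 = 0.0758.

T = 0.0758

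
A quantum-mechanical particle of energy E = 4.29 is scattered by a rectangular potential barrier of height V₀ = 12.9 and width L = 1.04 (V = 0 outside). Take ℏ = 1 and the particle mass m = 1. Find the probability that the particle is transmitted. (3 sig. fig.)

E < V₀: inside the barrier ψ ∝ e^{±κx} with κ = √(2m(V₀ − E))/ℏ = 4.150.
κL = 4.316, sinh(κL) = 37.43.
The exact tunnelling result is T⁻¹ = 1 + V₀² sinh²(κL) / [4E(V₀ − E)] = 1579, so T = 0.000633.

T = 0.000633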